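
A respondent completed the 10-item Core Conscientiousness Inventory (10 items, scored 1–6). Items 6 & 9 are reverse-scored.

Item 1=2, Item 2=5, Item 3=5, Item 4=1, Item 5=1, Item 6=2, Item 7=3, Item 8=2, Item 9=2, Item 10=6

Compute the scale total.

Reversing items 6 and 9 with 7 − raw:
Total = 2 + 5 + 5 + 1 + 1 + (7−2) + 3 + 2 + (7−2) + 6
      = 2 + 5 + 5 + 1 + 1 + 5 + 3 + 2 + 5 + 6 = 35

35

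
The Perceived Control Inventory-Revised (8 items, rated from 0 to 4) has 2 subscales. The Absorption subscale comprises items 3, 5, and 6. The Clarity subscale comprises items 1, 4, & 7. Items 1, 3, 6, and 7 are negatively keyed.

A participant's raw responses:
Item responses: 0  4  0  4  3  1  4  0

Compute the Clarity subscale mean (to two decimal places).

2.67

Clarity items: 1, 4, 7.
Of these, items 1 and 7 are negatively keyed; reversed = (0+4) − raw = 4 − raw.
  item 1: 4 − 0 = 4
  item 4: 4
  item 7: 4 − 4 = 0
Sum = 4 + 4 + 0 = 8
Mean = 8 / 3 = 2.67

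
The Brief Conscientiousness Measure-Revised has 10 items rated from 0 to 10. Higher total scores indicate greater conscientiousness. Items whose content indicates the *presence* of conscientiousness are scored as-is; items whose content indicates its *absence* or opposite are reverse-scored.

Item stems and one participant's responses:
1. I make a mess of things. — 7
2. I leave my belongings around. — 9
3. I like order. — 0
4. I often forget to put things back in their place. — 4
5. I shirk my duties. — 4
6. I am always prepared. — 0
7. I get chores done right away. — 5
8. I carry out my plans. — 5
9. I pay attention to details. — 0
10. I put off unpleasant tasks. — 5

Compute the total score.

Items 1, 2, 4, 5, 10 describe the absence/opposite of conscientiousness → reverse-score.
reversed = (0+10) − raw = 10 − raw.
  item 1: 10 − 7 = 3
  item 2: 10 − 9 = 1
  item 3: 0
  item 4: 10 − 4 = 6
  item 5: 10 − 4 = 6
  item 6: 0
  item 7: 5
  item 8: 5
  item 9: 0
  item 10: 10 − 5 = 5
Total = 3 + 1 + 0 + 6 + 6 + 0 + 5 + 5 + 0 + 5 = 31

31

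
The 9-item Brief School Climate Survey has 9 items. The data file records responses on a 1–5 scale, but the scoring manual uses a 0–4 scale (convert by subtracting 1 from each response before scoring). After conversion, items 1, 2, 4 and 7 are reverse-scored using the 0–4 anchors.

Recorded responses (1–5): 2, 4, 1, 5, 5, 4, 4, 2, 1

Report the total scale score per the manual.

13

Convert to 0–4: 1, 3, 0, 4, 4, 3, 3, 1, 0
Reverse-coded (on a 0–4 scale, reversed = 4 − raw):
  item 1: 4 − 1 = 3
  item 2: 4 − 3 = 1
  item 4: 4 − 4 = 0
  item 7: 4 − 3 = 1
Scored: 3, 1, 0, 0, 4, 3, 1, 1, 0
Total = 13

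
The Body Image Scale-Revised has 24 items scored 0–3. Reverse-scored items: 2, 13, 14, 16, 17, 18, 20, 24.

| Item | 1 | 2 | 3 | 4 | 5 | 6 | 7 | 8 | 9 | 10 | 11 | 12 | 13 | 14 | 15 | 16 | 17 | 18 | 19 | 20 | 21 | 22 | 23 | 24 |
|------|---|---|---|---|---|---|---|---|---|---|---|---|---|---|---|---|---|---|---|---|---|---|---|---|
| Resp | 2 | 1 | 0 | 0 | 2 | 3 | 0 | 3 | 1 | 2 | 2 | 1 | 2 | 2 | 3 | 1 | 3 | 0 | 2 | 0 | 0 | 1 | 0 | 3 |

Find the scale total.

34

Raw sum = 34. Reverse-scored items: 2, 13, 14, 16, 17, 18, 20, 24; their raw sum = 12.
Each reversal replaces raw with 3 − raw, changing the total by 3 − 2·raw per item.
Total = 34 + 8·3 − 2·12 = 34 + 24 − 24 = 34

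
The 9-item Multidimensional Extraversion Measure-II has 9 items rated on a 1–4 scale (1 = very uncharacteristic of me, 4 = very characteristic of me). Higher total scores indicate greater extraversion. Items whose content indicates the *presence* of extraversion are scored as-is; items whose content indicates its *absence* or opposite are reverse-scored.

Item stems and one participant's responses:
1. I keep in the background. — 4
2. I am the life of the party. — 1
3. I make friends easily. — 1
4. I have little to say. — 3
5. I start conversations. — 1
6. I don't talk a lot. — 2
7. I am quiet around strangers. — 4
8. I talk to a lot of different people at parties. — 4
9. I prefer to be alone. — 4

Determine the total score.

Items 1, 4, 6, 7, 9 describe the absence/opposite of extraversion → reverse-score.
reverse-coded value = 5 − response.
  item 1: 5 − 4 = 1
  item 2: 1
  item 3: 1
  item 4: 5 − 3 = 2
  item 5: 1
  item 6: 5 − 2 = 3
  item 7: 5 − 4 = 1
  item 8: 4
  item 9: 5 − 4 = 1
Total = 1 + 1 + 1 + 2 + 1 + 3 + 1 + 4 + 1 = 15

15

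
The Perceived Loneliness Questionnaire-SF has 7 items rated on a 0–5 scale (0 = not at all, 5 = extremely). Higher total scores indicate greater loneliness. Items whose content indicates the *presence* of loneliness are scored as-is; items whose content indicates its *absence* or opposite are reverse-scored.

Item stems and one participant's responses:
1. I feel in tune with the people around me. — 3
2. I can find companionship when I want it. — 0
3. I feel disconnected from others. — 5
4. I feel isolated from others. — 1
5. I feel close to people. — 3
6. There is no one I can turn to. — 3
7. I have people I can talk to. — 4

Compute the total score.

Items 1, 2, 5, 7 describe the absence/opposite of loneliness → reverse-score.
reversed = (0+5) − raw = 5 − raw.
  item 1: 5 − 3 = 2
  item 2: 5 − 0 = 5
  item 3: 5
  item 4: 1
  item 5: 5 − 3 = 2
  item 6: 3
  item 7: 5 − 4 = 1
Total = 2 + 5 + 5 + 1 + 2 + 3 + 1 = 19

19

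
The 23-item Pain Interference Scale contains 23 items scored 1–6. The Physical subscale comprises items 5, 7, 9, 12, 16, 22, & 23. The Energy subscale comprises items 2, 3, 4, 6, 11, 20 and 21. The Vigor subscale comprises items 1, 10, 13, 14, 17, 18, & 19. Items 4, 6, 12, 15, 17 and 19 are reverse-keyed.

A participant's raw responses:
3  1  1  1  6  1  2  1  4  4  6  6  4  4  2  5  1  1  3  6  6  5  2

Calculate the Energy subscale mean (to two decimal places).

Energy items: 2, 3, 4, 6, 11, 20, 21.
Of these, items 4 and 6 are reverse-keyed; reversed = (1+6) − raw = 7 − raw.
  item 2: 1
  item 3: 1
  item 4: 7 − 1 = 6
  item 6: 7 − 1 = 6
  item 11: 6
  item 20: 6
  item 21: 6
Sum = 1 + 1 + 6 + 6 + 6 + 6 + 6 = 32
Mean = 32 / 7 = 4.57

4.57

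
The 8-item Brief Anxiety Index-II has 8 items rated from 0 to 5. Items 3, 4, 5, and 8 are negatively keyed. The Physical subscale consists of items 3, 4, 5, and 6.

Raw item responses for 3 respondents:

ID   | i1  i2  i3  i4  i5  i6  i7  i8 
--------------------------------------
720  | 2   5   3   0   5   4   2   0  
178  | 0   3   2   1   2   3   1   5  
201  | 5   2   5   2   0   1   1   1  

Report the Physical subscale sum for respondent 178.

Respondent 178 raw: 0, 3, 2, 1, 2, 3, 1, 5.
Physical items: 3, 4, 5, 6.
Reverse-coded (reversed = (0+5) − raw = 5 − raw):
  item 3: 5 − 2 = 3
  item 4: 5 − 1 = 4
  item 5: 5 − 2 = 3
  item 6: 3
Sum = 3 + 4 + 3 + 3 = 13

13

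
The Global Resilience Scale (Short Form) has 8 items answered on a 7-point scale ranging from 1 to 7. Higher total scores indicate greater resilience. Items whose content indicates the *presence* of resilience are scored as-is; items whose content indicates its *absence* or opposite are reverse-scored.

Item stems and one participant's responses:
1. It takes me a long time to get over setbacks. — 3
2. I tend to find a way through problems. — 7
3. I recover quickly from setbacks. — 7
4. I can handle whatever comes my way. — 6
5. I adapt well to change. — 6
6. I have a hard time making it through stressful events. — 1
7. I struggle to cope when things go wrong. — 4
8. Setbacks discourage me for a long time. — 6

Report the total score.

44

Items 1, 6, 7, 8 describe the absence/opposite of resilience → reverse-score.
on a 1–7 scale, reversed = 8 − raw.
  item 1: 8 − 3 = 5
  item 2: 7
  item 3: 7
  item 4: 6
  item 5: 6
  item 6: 8 − 1 = 7
  item 7: 8 − 4 = 4
  item 8: 8 − 6 = 2
Total = 5 + 7 + 7 + 6 + 6 + 7 + 4 + 2 = 44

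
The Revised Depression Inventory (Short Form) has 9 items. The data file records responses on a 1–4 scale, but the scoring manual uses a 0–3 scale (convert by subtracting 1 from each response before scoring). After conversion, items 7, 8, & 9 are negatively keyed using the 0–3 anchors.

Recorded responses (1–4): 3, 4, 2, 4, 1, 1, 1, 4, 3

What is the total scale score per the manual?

13

Convert to 0–3: 2, 3, 1, 3, 0, 0, 0, 3, 2
Reverse-coded (reverse-coded value = 3 − response):
  item 7: 3 − 0 = 3
  item 8: 3 − 3 = 0
  item 9: 3 − 2 = 1
Scored: 2, 3, 1, 3, 0, 0, 3, 0, 1
Total = 13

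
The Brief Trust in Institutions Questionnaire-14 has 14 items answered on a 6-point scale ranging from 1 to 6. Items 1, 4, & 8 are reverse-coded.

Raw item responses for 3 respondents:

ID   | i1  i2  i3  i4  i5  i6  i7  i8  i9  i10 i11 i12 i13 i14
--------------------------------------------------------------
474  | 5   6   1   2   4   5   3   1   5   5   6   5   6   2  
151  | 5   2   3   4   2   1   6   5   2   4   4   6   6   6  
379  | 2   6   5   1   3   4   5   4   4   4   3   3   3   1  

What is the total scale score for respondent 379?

55

Respondent 379 raw: 2, 6, 5, 1, 3, 4, 5, 4, 4, 4, 3, 3, 3, 1.
Reverse-coded (on a 1–6 scale, reversed = 7 − raw):
  item 1: 7 − 2 = 5
  item 2: 6
  item 3: 5
  item 4: 7 − 1 = 6
  item 5: 3
  item 6: 4
  item 7: 5
  item 8: 7 − 4 = 3
  item 9: 4
  item 10: 4
  item 11: 3
  item 12: 3
  item 13: 3
  item 14: 1
Sum = 5 + 6 + 5 + 6 + 3 + 4 + 5 + 3 + 4 + 4 + 3 + 3 + 3 + 1 = 55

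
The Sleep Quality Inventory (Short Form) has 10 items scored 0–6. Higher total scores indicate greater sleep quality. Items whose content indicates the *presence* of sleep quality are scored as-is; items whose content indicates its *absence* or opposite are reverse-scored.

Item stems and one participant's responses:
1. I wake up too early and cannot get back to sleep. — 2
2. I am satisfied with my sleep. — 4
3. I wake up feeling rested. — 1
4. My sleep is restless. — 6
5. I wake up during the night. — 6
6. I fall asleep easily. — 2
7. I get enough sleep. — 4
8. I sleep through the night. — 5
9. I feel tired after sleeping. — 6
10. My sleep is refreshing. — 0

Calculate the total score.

Items 1, 4, 5, 9 describe the absence/opposite of sleep quality → reverse-score.
reversed = (0+6) − raw = 6 − raw.
  item 1: 6 − 2 = 4
  item 2: 4
  item 3: 1
  item 4: 6 − 6 = 0
  item 5: 6 − 6 = 0
  item 6: 2
  item 7: 4
  item 8: 5
  item 9: 6 − 6 = 0
  item 10: 0
Total = 4 + 4 + 1 + 0 + 0 + 2 + 4 + 5 + 0 + 0 = 20

20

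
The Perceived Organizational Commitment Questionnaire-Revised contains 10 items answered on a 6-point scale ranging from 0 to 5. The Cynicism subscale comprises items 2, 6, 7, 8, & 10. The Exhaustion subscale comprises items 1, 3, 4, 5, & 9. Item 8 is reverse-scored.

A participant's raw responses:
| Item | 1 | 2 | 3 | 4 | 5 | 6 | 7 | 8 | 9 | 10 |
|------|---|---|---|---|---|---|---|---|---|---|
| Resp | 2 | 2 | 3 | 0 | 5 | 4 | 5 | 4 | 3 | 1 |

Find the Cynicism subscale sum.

13

Cynicism items: 2, 6, 7, 8, 10.
Of these, item 8 is reverse-scored; reversed = (0+5) − raw = 5 − raw.
  item 2: 2
  item 6: 4
  item 7: 5
  item 8: 5 − 4 = 1
  item 10: 1
Sum = 2 + 4 + 5 + 1 + 1 = 13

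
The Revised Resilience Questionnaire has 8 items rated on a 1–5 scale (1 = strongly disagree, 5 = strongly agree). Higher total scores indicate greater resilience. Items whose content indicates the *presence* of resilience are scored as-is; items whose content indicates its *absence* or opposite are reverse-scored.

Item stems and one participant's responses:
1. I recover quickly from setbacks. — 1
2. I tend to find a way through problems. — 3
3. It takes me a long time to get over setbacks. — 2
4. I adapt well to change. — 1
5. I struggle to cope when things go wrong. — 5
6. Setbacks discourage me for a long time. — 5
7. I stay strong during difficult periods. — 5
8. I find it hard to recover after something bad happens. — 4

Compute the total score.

18

Items 3, 5, 6, 8 describe the absence/opposite of resilience → reverse-score.
reversed = (1+5) − raw = 6 − raw.
  item 1: 1
  item 2: 3
  item 3: 6 − 2 = 4
  item 4: 1
  item 5: 6 − 5 = 1
  item 6: 6 − 5 = 1
  item 7: 5
  item 8: 6 − 4 = 2
Total = 1 + 3 + 4 + 1 + 1 + 1 + 5 + 2 = 18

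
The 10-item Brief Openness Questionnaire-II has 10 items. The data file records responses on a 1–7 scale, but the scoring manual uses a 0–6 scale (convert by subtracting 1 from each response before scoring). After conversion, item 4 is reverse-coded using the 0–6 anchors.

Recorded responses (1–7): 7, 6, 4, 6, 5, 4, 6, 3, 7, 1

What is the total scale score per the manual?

Convert to 0–6: 6, 5, 3, 5, 4, 3, 5, 2, 6, 0
Reverse-coded (on a 0–6 scale, reversed = 6 − raw):
  item 4: 6 − 5 = 1
Scored: 6, 5, 3, 1, 4, 3, 5, 2, 6, 0
Total = 35

35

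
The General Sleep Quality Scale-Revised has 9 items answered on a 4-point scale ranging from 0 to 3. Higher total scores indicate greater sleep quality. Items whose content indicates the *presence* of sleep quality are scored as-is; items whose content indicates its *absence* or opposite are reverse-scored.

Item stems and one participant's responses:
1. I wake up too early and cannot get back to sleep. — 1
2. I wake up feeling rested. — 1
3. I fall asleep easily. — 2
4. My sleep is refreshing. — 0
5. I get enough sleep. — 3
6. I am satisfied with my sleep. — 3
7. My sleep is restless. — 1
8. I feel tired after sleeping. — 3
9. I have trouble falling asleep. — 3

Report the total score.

13

Items 1, 7, 8, 9 describe the absence/opposite of sleep quality → reverse-score.
reversed = (0+3) − raw = 3 − raw.
  item 1: 3 − 1 = 2
  item 2: 1
  item 3: 2
  item 4: 0
  item 5: 3
  item 6: 3
  item 7: 3 − 1 = 2
  item 8: 3 − 3 = 0
  item 9: 3 − 3 = 0
Total = 2 + 1 + 2 + 0 + 3 + 3 + 2 + 0 + 0 = 13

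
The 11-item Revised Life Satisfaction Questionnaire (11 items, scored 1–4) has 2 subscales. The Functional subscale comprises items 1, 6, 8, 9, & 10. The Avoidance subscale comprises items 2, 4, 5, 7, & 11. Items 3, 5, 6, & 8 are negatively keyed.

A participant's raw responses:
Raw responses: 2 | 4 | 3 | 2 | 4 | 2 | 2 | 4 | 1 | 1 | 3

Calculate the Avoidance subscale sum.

Avoidance items: 2, 4, 5, 7, 11.
Of these, item 5 is negatively keyed; reversed = (1+4) − raw = 5 − raw.
  item 2: 4
  item 4: 2
  item 5: 5 − 4 = 1
  item 7: 2
  item 11: 3
Sum = 4 + 2 + 1 + 2 + 3 = 12

12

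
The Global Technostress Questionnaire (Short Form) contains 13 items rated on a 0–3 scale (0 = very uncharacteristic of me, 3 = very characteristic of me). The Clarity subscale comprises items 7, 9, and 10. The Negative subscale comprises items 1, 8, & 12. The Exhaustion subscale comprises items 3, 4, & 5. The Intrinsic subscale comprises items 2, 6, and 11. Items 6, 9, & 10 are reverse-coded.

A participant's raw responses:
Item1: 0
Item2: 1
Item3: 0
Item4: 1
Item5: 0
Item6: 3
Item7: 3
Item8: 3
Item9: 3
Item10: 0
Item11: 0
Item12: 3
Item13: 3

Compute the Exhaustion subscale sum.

1

Exhaustion items: 3, 4, 5.
  item 3: 0
  item 4: 1
  item 5: 0
Sum = 0 + 1 + 0 = 1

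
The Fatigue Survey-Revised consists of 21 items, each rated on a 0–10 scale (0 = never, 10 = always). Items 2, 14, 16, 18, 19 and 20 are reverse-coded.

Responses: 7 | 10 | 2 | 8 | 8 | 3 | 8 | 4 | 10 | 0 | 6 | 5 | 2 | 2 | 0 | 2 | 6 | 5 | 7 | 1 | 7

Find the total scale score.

Apply reverse scoring (reversed = (0+10) − raw = 10 − raw):
  item 2: 10 − 10 = 0
  item 14: 10 − 2 = 8
  item 16: 10 − 2 = 8
  item 18: 10 − 5 = 5
  item 19: 10 − 7 = 3
  item 20: 10 − 1 = 9
After reverse-coding: 7, 0, 2, 8, 8, 3, 8, 4, 10, 0, 6, 5, 2, 8, 0, 8, 6, 5, 3, 9, 7
Total = 7 + 0 + 2 + 8 + 8 + 3 + 8 + 4 + 10 + 0 + 6 + 5 + 2 + 8 + 0 + 8 + 6 + 5 + 3 + 9 + 7 = 109

109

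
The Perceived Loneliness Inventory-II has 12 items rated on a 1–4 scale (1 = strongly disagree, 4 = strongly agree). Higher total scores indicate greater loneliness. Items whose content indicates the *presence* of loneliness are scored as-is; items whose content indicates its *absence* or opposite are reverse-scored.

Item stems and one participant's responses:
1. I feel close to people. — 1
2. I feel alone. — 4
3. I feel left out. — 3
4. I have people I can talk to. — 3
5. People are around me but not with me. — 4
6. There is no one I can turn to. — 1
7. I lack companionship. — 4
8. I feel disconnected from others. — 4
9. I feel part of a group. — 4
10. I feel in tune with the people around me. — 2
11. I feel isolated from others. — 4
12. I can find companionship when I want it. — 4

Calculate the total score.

35

Items 1, 4, 9, 10, 12 describe the absence/opposite of loneliness → reverse-score.
reversed = (1+4) − raw = 5 − raw.
  item 1: 5 − 1 = 4
  item 2: 4
  item 3: 3
  item 4: 5 − 3 = 2
  item 5: 4
  item 6: 1
  item 7: 4
  item 8: 4
  item 9: 5 − 4 = 1
  item 10: 5 − 2 = 3
  item 11: 4
  item 12: 5 − 4 = 1
Total = 4 + 4 + 3 + 2 + 4 + 1 + 4 + 4 + 1 + 3 + 4 + 1 = 35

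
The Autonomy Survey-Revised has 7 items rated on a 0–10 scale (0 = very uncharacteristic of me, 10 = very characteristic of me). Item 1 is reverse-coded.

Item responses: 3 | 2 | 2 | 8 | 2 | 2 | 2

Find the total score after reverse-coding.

25

Apply reverse scoring (reverse-coded value = 10 − response):
  item 1: 10 − 3 = 7
After reverse-coding: 7, 2, 2, 8, 2, 2, 2
Total = 7 + 2 + 2 + 8 + 2 + 2 + 2 = 25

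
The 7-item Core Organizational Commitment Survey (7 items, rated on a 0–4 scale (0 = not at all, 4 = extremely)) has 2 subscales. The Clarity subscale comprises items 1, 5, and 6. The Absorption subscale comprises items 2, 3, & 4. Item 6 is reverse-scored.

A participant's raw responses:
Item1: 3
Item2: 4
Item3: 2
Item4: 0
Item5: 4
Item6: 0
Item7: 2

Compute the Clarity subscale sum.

Clarity items: 1, 5, 6.
Of these, item 6 is reverse-scored; reversed = (0+4) − raw = 4 − raw.
  item 1: 3
  item 5: 4
  item 6: 4 − 0 = 4
Sum = 3 + 4 + 4 = 11

11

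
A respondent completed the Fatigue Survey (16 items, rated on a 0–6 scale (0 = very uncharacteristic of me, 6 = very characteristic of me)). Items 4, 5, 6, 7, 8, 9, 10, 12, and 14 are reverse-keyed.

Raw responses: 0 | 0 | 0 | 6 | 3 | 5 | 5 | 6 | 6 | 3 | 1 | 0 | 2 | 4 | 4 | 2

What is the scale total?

Reverse-keyed items use 6 − raw:
  item 4: 6 − 6 = 0
  item 5: 6 − 3 = 3
  item 6: 6 − 5 = 1
  item 7: 6 − 5 = 1
  item 8: 6 − 6 = 0
  item 9: 6 − 6 = 0
  item 10: 6 − 3 = 3
  item 12: 6 − 0 = 6
  item 14: 6 − 4 = 2
After reverse-coding: 0, 0, 0, 0, 3, 1, 1, 0, 0, 3, 1, 6, 2, 2, 4, 2
Total = 0 + 0 + 0 + 0 + 3 + 1 + 1 + 0 + 0 + 3 + 1 + 6 + 2 + 2 + 4 + 2 = 25

25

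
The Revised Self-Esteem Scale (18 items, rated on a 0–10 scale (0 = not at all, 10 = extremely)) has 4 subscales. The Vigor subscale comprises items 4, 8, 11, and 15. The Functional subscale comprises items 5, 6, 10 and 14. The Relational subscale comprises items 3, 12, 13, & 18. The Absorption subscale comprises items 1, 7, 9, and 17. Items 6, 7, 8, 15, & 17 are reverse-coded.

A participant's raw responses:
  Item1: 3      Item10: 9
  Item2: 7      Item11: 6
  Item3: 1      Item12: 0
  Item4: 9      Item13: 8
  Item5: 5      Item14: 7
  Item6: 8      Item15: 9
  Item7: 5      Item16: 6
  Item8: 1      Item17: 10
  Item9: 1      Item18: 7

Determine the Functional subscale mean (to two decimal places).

Functional items: 5, 6, 10, 14.
Of these, item 6 is reverse-coded; reversed = (0+10) − raw = 10 − raw.
  item 5: 5
  item 6: 10 − 8 = 2
  item 10: 9
  item 14: 7
Sum = 5 + 2 + 9 + 7 = 23
Mean = 23 / 4 = 5.75

5.75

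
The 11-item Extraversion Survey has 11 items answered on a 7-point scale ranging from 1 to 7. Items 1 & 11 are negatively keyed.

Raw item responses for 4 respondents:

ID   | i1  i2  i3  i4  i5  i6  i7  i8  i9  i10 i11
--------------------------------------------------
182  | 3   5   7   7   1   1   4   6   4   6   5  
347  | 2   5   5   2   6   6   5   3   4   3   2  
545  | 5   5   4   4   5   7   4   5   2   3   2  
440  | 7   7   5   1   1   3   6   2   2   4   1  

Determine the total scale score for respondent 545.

Respondent 545 raw: 5, 5, 4, 4, 5, 7, 4, 5, 2, 3, 2.
Reverse-coded (on a 1–7 scale, reversed = 8 − raw):
  item 1: 8 − 5 = 3
  item 2: 5
  item 3: 4
  item 4: 4
  item 5: 5
  item 6: 7
  item 7: 4
  item 8: 5
  item 9: 2
  item 10: 3
  item 11: 8 − 2 = 6
Sum = 3 + 5 + 4 + 4 + 5 + 7 + 4 + 5 + 2 + 3 + 6 = 48

48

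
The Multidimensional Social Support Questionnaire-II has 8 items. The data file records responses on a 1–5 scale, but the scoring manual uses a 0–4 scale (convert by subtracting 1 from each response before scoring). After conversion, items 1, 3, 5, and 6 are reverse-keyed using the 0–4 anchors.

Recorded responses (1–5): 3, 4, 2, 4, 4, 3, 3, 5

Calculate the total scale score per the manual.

20

Convert to 0–4: 2, 3, 1, 3, 3, 2, 2, 4
Reverse-coded (reverse-coded value = 4 − response):
  item 1: 4 − 2 = 2
  item 3: 4 − 1 = 3
  item 5: 4 − 3 = 1
  item 6: 4 − 2 = 2
Scored: 2, 3, 3, 3, 1, 2, 2, 4
Total = 20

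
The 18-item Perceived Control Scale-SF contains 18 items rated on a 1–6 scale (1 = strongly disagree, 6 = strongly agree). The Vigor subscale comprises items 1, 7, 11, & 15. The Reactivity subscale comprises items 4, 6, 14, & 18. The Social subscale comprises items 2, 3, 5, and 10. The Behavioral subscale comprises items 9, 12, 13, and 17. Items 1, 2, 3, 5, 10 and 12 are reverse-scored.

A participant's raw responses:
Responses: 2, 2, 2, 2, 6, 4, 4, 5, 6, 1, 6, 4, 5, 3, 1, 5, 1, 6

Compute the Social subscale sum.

17

Social items: 2, 3, 5, 10.
Of these, items 2, 3, 5 and 10 are reverse-scored; on a 1–6 scale, reversed = 7 − raw.
  item 2: 7 − 2 = 5
  item 3: 7 − 2 = 5
  item 5: 7 − 6 = 1
  item 10: 7 − 1 = 6
Sum = 5 + 5 + 1 + 6 = 17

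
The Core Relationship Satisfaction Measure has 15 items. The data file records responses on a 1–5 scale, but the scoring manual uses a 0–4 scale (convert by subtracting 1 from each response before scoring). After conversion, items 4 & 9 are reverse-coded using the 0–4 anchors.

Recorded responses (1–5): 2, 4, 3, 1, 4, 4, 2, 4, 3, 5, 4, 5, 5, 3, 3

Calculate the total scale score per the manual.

Convert to 0–4: 1, 3, 2, 0, 3, 3, 1, 3, 2, 4, 3, 4, 4, 2, 2
Reverse-coded (on a 0–4 scale, reversed = 4 − raw):
  item 4: 4 − 0 = 4
  item 9: 4 − 2 = 2
Scored: 1, 3, 2, 4, 3, 3, 1, 3, 2, 4, 3, 4, 4, 2, 2
Total = 41

41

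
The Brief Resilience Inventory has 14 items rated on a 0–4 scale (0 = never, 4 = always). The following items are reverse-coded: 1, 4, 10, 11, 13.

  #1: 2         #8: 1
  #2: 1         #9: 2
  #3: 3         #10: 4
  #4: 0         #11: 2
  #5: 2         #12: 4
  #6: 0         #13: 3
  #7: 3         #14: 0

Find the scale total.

Reverse-coded items (reverse-coded value = 4 − response):
  item 1: 4 − 2 = 2
  item 4: 4 − 0 = 4
  item 10: 4 − 4 = 0
  item 11: 4 − 2 = 2
  item 13: 4 − 3 = 1
After reverse-coding: 2, 1, 3, 4, 2, 0, 3, 1, 2, 0, 2, 4, 1, 0
Total = 2 + 1 + 3 + 4 + 2 + 0 + 3 + 1 + 2 + 0 + 2 + 4 + 1 + 0 = 25

25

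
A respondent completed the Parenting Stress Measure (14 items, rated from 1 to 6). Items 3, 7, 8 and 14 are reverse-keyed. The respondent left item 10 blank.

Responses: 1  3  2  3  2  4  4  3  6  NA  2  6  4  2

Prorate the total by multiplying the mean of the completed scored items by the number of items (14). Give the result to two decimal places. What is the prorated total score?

Reverse-coded (reversed = (1+6) − raw = 7 − raw):
  item 3: 7 − 2 = 5
  item 7: 7 − 4 = 3
  item 8: 7 − 3 = 4
  item 14: 7 − 2 = 5
Completed scored items (13 of 14): 1, 3, 5, 3, 2, 4, 3, 4, 6, 2, 6, 4, 5; sum = 48.
Person mean = 48 / 13 ≈ 3.6923
Prorated total = (48 / 13) × 14 = 51.69 (to 2 dp)

51.69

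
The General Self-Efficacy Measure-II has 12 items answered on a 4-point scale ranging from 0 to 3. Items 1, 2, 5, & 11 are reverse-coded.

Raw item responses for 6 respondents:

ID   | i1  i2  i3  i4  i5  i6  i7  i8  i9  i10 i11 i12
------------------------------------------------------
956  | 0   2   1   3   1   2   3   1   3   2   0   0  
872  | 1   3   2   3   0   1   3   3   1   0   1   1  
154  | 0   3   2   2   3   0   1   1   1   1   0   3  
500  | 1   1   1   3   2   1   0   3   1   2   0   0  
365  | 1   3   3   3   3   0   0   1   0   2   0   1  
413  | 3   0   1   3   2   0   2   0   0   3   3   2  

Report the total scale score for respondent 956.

Respondent 956 raw: 0, 2, 1, 3, 1, 2, 3, 1, 3, 2, 0, 0.
Reverse-coded (on a 0–3 scale, reversed = 3 − raw):
  item 1: 3 − 0 = 3
  item 2: 3 − 2 = 1
  item 3: 1
  item 4: 3
  item 5: 3 − 1 = 2
  item 6: 2
  item 7: 3
  item 8: 1
  item 9: 3
  item 10: 2
  item 11: 3 − 0 = 3
  item 12: 0
Sum = 3 + 1 + 1 + 3 + 2 + 2 + 3 + 1 + 3 + 2 + 3 + 0 = 24

24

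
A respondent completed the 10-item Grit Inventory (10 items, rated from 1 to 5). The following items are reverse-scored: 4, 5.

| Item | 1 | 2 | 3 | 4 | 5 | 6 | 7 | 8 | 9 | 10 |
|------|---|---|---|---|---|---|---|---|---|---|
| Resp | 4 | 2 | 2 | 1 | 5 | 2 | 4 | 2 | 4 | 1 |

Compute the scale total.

27

Reverse-scored items use 6 − raw:
  item 4: 6 − 1 = 5
  item 5: 6 − 5 = 1
Scored items: 4, 2, 2, 5, 1, 2, 4, 2, 4, 1
Total = 4 + 2 + 2 + 5 + 1 + 2 + 4 + 2 + 4 + 1 = 27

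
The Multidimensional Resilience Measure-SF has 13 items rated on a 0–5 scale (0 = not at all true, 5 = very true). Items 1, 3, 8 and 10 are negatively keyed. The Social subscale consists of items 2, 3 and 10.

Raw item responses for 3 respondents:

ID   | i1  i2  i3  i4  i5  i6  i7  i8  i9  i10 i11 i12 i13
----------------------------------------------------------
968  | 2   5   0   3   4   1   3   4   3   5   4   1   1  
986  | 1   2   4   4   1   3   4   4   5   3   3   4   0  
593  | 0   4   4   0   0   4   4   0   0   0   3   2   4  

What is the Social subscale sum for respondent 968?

10

Respondent 968 raw: 2, 5, 0, 3, 4, 1, 3, 4, 3, 5, 4, 1, 1.
Social items: 2, 3, 10.
Reverse-coded (reversed = (0+5) − raw = 5 − raw):
  item 2: 5
  item 3: 5 − 0 = 5
  item 10: 5 − 5 = 0
Sum = 5 + 5 + 0 = 10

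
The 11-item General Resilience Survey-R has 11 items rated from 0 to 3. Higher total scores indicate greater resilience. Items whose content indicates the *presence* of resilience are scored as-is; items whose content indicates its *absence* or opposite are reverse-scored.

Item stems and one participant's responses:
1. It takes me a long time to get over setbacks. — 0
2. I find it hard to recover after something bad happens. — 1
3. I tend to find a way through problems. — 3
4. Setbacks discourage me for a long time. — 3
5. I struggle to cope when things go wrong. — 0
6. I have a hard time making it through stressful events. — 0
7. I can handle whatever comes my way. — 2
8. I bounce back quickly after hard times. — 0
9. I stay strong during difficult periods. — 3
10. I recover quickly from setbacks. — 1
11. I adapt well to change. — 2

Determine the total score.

Items 1, 2, 4, 5, 6 describe the absence/opposite of resilience → reverse-score.
reverse-coded value = 3 − response.
  item 1: 3 − 0 = 3
  item 2: 3 − 1 = 2
  item 3: 3
  item 4: 3 − 3 = 0
  item 5: 3 − 0 = 3
  item 6: 3 − 0 = 3
  item 7: 2
  item 8: 0
  item 9: 3
  item 10: 1
  item 11: 2
Total = 3 + 2 + 3 + 0 + 3 + 3 + 2 + 0 + 3 + 1 + 2 = 22

22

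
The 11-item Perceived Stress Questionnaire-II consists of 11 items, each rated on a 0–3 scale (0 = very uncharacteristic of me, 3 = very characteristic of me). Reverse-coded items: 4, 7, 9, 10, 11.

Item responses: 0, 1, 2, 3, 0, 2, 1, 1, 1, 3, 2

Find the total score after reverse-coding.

11

Reversing items 4, 7, 9, 10, & 11 with 3 − raw:
Total = 0 + 1 + 2 + (3−3) + 0 + 2 + (3−1) + 1 + (3−1) + (3−3) + (3−2)
      = 0 + 1 + 2 + 0 + 0 + 2 + 2 + 1 + 2 + 0 + 1 = 11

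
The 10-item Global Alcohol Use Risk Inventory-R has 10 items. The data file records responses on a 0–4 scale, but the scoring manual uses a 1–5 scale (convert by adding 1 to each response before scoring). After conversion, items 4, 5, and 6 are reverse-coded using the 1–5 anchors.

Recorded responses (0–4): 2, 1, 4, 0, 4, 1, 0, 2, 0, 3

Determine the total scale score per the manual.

Convert to 1–5: 3, 2, 5, 1, 5, 2, 1, 3, 1, 4
Reverse-coded (on a 1–5 scale, reversed = 6 − raw):
  item 4: 6 − 1 = 5
  item 5: 6 − 5 = 1
  item 6: 6 − 2 = 4
Scored: 3, 2, 5, 5, 1, 4, 1, 3, 1, 4
Total = 29

29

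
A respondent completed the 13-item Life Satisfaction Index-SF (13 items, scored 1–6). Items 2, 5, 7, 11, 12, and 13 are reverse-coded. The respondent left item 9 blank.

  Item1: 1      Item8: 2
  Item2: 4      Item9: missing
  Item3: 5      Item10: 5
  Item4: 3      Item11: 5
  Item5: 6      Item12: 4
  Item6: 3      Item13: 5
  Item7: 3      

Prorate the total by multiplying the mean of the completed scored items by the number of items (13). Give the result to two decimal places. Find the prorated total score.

36.83

Reverse-coded (reversed = (1+6) − raw = 7 − raw):
  item 2: 7 − 4 = 3
  item 5: 7 − 6 = 1
  item 7: 7 − 3 = 4
  item 11: 7 − 5 = 2
  item 12: 7 − 4 = 3
  item 13: 7 − 5 = 2
Completed scored items (12 of 13): 1, 3, 5, 3, 1, 3, 4, 2, 5, 2, 3, 2; sum = 34.
Person mean = 34 / 12 ≈ 2.8333
Prorated total = (34 / 12) × 13 = 36.83 (to 2 dp)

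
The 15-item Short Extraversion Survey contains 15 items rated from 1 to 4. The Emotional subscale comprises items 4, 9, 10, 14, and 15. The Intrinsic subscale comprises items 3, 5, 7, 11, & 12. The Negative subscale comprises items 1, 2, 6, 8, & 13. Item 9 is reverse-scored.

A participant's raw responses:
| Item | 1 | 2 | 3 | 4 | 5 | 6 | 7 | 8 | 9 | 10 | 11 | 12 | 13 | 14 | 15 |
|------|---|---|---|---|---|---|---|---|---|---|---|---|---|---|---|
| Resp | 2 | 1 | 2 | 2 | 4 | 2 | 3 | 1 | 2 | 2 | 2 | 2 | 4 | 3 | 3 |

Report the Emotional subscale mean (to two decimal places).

2.60

Emotional items: 4, 9, 10, 14, 15.
Of these, item 9 is reverse-scored; on a 1–4 scale, reversed = 5 − raw.
  item 4: 2
  item 9: 5 − 2 = 3
  item 10: 2
  item 14: 3
  item 15: 3
Sum = 2 + 3 + 2 + 3 + 3 = 13
Mean = 13 / 5 = 2.60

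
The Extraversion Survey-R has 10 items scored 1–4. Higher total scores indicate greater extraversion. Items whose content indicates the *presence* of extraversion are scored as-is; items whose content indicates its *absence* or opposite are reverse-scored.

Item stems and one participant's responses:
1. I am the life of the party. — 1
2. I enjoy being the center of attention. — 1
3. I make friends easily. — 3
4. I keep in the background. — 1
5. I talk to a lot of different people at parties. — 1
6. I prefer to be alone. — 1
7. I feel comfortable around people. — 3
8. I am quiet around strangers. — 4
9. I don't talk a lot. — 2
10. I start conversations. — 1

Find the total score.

22

Items 4, 6, 8, 9 describe the absence/opposite of extraversion → reverse-score.
reverse-coded value = 5 − response.
  item 1: 1
  item 2: 1
  item 3: 3
  item 4: 5 − 1 = 4
  item 5: 1
  item 6: 5 − 1 = 4
  item 7: 3
  item 8: 5 − 4 = 1
  item 9: 5 − 2 = 3
  item 10: 1
Total = 1 + 1 + 3 + 4 + 1 + 4 + 3 + 1 + 3 + 1 = 22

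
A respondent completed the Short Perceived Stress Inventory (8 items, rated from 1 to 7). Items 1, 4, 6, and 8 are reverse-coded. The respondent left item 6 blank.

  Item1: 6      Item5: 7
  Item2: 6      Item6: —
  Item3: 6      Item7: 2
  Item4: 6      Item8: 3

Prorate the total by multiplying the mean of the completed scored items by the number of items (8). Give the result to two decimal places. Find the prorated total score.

34.29

Reverse-coded (reversed = (1+7) − raw = 8 − raw):
  item 1: 8 − 6 = 2
  item 4: 8 − 6 = 2
  item 8: 8 − 3 = 5
Completed scored items (7 of 8): 2, 6, 6, 2, 7, 2, 5; sum = 30.
Person mean = 30 / 7 ≈ 4.2857
Prorated total = (30 / 7) × 8 = 34.29 (to 2 dp)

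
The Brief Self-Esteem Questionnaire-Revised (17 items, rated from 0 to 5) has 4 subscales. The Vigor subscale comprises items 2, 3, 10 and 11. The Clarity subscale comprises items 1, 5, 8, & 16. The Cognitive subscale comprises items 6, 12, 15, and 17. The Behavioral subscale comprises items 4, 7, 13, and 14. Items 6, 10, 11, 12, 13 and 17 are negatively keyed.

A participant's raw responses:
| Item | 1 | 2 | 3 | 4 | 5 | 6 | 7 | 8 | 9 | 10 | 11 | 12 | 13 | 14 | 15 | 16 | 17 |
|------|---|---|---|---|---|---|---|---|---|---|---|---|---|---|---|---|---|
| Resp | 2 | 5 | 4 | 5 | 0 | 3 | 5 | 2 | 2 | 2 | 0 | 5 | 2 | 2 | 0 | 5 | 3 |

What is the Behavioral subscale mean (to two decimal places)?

Behavioral items: 4, 7, 13, 14.
Of these, item 13 is negatively keyed; reverse-coded value = 5 − response.
  item 4: 5
  item 7: 5
  item 13: 5 − 2 = 3
  item 14: 2
Sum = 5 + 5 + 3 + 2 = 15
Mean = 15 / 4 = 3.75

3.75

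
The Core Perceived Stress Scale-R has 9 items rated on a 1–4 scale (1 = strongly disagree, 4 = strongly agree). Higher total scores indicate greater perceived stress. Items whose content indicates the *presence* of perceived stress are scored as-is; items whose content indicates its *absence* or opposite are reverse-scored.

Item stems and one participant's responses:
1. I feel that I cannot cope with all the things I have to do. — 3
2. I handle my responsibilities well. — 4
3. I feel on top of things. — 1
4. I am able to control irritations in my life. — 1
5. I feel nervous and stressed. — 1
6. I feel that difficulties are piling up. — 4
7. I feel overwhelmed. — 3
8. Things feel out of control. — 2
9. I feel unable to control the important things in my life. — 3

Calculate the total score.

Items 2, 3, 4 describe the absence/opposite of perceived stress → reverse-score.
on a 1–4 scale, reversed = 5 − raw.
  item 1: 3
  item 2: 5 − 4 = 1
  item 3: 5 − 1 = 4
  item 4: 5 − 1 = 4
  item 5: 1
  item 6: 4
  item 7: 3
  item 8: 2
  item 9: 3
Total = 3 + 1 + 4 + 4 + 1 + 4 + 3 + 2 + 3 = 25

25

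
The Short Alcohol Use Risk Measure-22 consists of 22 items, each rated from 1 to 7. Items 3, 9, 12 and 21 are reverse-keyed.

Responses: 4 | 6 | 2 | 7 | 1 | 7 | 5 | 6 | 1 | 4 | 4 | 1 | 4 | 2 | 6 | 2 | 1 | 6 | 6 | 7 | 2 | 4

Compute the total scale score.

108

Reverse-coded items (on a 1–7 scale, reversed = 8 − raw):
  item 3: 8 − 2 = 6
  item 9: 8 − 1 = 7
  item 12: 8 − 1 = 7
  item 21: 8 − 2 = 6
Scored items: 4, 6, 6, 7, 1, 7, 5, 6, 7, 4, 4, 7, 4, 2, 6, 2, 1, 6, 6, 7, 6, 4
Total = 4 + 6 + 6 + 7 + 1 + 7 + 5 + 6 + 7 + 4 + 4 + 7 + 4 + 2 + 6 + 2 + 1 + 6 + 6 + 7 + 6 + 4 = 108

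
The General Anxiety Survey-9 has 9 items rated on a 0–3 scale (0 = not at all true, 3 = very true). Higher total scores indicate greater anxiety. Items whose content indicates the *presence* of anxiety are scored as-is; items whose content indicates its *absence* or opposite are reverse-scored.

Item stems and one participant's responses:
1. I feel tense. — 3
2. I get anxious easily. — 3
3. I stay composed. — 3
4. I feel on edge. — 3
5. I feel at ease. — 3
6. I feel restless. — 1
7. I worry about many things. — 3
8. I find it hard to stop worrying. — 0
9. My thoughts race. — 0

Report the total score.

13

Items 3, 5 describe the absence/opposite of anxiety → reverse-score.
reversed = (0+3) − raw = 3 − raw.
  item 1: 3
  item 2: 3
  item 3: 3 − 3 = 0
  item 4: 3
  item 5: 3 − 3 = 0
  item 6: 1
  item 7: 3
  item 8: 0
  item 9: 0
Total = 3 + 3 + 0 + 3 + 0 + 1 + 3 + 0 + 0 = 13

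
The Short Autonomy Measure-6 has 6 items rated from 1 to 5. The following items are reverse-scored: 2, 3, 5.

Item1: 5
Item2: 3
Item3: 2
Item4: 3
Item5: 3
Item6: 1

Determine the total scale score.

19

Apply reverse scoring (reversed = (1+5) − raw = 6 − raw):
  item 2: 6 − 3 = 3
  item 3: 6 − 2 = 4
  item 5: 6 − 3 = 3
Scored responses: 5, 3, 4, 3, 3, 1
Total = 5 + 3 + 4 + 3 + 3 + 1 = 19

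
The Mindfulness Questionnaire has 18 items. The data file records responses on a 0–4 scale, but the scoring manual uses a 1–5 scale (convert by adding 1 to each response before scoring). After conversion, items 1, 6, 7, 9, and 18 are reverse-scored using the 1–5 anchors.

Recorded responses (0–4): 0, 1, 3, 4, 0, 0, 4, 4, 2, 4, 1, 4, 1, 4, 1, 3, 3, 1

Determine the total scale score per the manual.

64

Convert to 1–5: 1, 2, 4, 5, 1, 1, 5, 5, 3, 5, 2, 5, 2, 5, 2, 4, 4, 2
Reverse-coded (on a 1–5 scale, reversed = 6 − raw):
  item 1: 6 − 1 = 5
  item 6: 6 − 1 = 5
  item 7: 6 − 5 = 1
  item 9: 6 − 3 = 3
  item 18: 6 − 2 = 4
Scored: 5, 2, 4, 5, 1, 5, 1, 5, 3, 5, 2, 5, 2, 5, 2, 4, 4, 4
Total = 64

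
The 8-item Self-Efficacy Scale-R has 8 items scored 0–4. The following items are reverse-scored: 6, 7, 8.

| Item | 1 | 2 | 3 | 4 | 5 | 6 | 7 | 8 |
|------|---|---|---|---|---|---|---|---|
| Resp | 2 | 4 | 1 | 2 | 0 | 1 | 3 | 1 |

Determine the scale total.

16

Raw sum = 14. Reverse-scored items: 6, 7, 8; their raw sum = 5.
Each reversal replaces raw with 4 − raw, changing the total by 4 − 2·raw per item.
Total = 14 + 3·4 − 2·5 = 14 + 12 − 10 = 16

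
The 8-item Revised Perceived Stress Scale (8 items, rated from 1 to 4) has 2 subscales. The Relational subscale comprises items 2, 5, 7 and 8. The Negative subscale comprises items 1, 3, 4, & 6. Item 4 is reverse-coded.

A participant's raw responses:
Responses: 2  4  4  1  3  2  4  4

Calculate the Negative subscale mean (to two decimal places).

3.00

Negative items: 1, 3, 4, 6.
Of these, item 4 is reverse-coded; reversed = (1+4) − raw = 5 − raw.
  item 1: 2
  item 3: 4
  item 4: 5 − 1 = 4
  item 6: 2
Sum = 2 + 4 + 4 + 2 = 12
Mean = 12 / 4 = 3.00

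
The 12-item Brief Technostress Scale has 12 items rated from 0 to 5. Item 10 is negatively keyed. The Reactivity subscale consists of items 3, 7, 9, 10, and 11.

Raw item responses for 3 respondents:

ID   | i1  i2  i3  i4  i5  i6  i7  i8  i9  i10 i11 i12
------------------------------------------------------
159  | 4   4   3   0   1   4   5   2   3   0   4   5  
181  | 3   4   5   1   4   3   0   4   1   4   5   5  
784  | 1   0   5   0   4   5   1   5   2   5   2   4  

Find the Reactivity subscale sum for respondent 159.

20

Respondent 159 raw: 4, 4, 3, 0, 1, 4, 5, 2, 3, 0, 4, 5.
Reactivity items: 3, 7, 9, 10, 11.
Reverse-coded (reverse-coded value = 5 − response):
  item 3: 3
  item 7: 5
  item 9: 3
  item 10: 5 − 0 = 5
  item 11: 4
Sum = 3 + 5 + 3 + 5 + 4 = 20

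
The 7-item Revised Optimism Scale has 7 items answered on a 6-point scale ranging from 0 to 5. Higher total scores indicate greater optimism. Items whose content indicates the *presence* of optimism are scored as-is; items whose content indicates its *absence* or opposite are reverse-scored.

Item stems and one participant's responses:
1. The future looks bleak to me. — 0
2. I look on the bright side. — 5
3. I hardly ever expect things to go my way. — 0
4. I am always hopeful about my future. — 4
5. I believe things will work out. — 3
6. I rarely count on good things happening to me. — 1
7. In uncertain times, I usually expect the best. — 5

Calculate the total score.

31

Items 1, 3, 6 describe the absence/opposite of optimism → reverse-score.
reversed = (0+5) − raw = 5 − raw.
  item 1: 5 − 0 = 5
  item 2: 5
  item 3: 5 − 0 = 5
  item 4: 4
  item 5: 3
  item 6: 5 − 1 = 4
  item 7: 5
Total = 5 + 5 + 5 + 4 + 3 + 4 + 5 = 31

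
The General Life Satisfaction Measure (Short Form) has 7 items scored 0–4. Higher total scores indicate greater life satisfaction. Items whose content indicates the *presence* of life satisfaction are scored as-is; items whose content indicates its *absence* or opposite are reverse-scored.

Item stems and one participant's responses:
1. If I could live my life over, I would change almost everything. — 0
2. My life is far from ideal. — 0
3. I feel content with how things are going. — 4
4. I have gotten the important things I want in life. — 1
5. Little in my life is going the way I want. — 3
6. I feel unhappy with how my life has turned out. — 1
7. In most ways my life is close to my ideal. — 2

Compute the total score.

Items 1, 2, 5, 6 describe the absence/opposite of life satisfaction → reverse-score.
reversed = (0+4) − raw = 4 − raw.
  item 1: 4 − 0 = 4
  item 2: 4 − 0 = 4
  item 3: 4
  item 4: 1
  item 5: 4 − 3 = 1
  item 6: 4 − 1 = 3
  item 7: 2
Total = 4 + 4 + 4 + 1 + 1 + 3 + 2 = 19

19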